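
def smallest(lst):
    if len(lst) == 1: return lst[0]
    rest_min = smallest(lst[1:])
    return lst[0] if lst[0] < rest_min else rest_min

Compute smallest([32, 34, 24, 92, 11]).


smallest([32, 34, 24, 92, 11]): compare 32 with smallest([34, 24, 92, 11])
smallest([34, 24, 92, 11]): compare 34 with smallest([24, 92, 11])
smallest([24, 92, 11]): compare 24 with smallest([92, 11])
smallest([92, 11]): compare 92 with smallest([11])
smallest([11]) = 11  (base case)
Compare 92 with 11 -> 11
Compare 24 with 11 -> 11
Compare 34 with 11 -> 11
Compare 32 with 11 -> 11

11


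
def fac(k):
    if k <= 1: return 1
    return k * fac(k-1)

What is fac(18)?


fac(18)
= 18 * fac(17)
= 18 * 17 * fac(16)
= 18 * 17 * 16 * fac(15)
= 18 * 17 * 16 * 15 * fac(14)
= 18 * 17 * 16 * 15 * 14 * fac(13)
= 18 * 17 * 16 * 15 * 14 * 13 * fac(12)
= 18 * 17 * 16 * 15 * 14 * 13 * 12 * fac(11)
= 18 * 17 * 16 * 15 * 14 * 13 * 12 * 11 * fac(10)
= 18 * 17 * 16 * 15 * 14 * 13 * 12 * 11 * 10 * fac(9)
= 18 * 17 * 16 * 15 * 14 * 13 * 12 * 11 * 10 * 9 * fac(8)
= 18 * 17 * 16 * 15 * 14 * 13 * 12 * 11 * 10 * 9 * 8 * fac(7)
= 18 * 17 * 16 * 15 * 14 * 13 * 12 * 11 * 10 * 9 * 8 * 7 * fac(6)
= 18 * 17 * 16 * 15 * 14 * 13 * 12 * 11 * 10 * 9 * 8 * 7 * 6 * fac(5)
= 18 * 17 * 16 * 15 * 14 * 13 * 12 * 11 * 10 * 9 * 8 * 7 * 6 * 5 * fac(4)
= 18 * 17 * 16 * 15 * 14 * 13 * 12 * 11 * 10 * 9 * 8 * 7 * 6 * 5 * 4 * fac(3)
= 18 * 17 * 16 * 15 * 14 * 13 * 12 * 11 * 10 * 9 * 8 * 7 * 6 * 5 * 4 * 3 * fac(2)
= 18 * 17 * 16 * 15 * 14 * 13 * 12 * 11 * 10 * 9 * 8 * 7 * 6 * 5 * 4 * 3 * 2 * fac(1)
= 18 * 17 * 16 * 15 * 14 * 13 * 12 * 11 * 10 * 9 * 8 * 7 * 6 * 5 * 4 * 3 * 2 * 1
= 6402373705728000

6402373705728000


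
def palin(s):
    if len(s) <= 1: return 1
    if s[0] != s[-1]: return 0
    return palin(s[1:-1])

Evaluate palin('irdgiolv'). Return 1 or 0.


palin('irdgiolv'): s[0]='i' != s[-1]='v' -> return 0
Result: 0 (not a palindrome)

0


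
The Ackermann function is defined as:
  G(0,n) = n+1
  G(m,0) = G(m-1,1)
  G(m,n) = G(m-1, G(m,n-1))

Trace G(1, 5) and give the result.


G(1, 5) = G(0, G(1, 4))
  G(1, 4) = G(0, G(1, 3))
    G(1, 3) = G(0, G(1, 2))
      G(1, 2) = G(0, G(1, 1))
        G(1, 1) = G(0, G(1, 0))
          G(1, 0) = G(0, 1)
          G(0, 1) = 2
          = G(0, 2)
          G(0, 2) = 3
        = G(0, 3)
        G(0, 3) = 4
      = G(0, 4)
      G(0, 4) = 5
    = G(0, 5)
    G(0, 5) = 6
  = G(0, 6)
  G(0, 6) = 7
Result: G(1, 5) = 7

7


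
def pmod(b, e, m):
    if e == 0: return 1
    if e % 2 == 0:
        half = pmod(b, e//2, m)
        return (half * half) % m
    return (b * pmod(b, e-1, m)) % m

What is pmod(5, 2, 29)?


pmod(5, 2, 29): e is even, compute pmod(5, 1, 29)
  pmod(5, 1, 29): e is odd, compute pmod(5, 0, 29)
    pmod(5, 0, 29) = 1
  (5 * 1) % 29 = 5
half=5, (5*5) % 29 = 25

25


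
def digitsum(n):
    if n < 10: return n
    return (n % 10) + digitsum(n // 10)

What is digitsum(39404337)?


digitsum(39404337) = 7 + digitsum(3940433)
digitsum(3940433) = 3 + digitsum(394043)
digitsum(394043) = 3 + digitsum(39404)
digitsum(39404) = 4 + digitsum(3940)
digitsum(3940) = 0 + digitsum(394)
digitsum(394) = 4 + digitsum(39)
digitsum(39) = 9 + digitsum(3)
digitsum(3) = 3  (base case)
Total: 7 + 3 + 3 + 4 + 0 + 4 + 9 + 3 = 33

33


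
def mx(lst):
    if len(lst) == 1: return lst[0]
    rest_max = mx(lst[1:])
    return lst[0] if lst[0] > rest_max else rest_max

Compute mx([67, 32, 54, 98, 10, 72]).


mx([67, 32, 54, 98, 10, 72]): compare 67 with mx([32, 54, 98, 10, 72])
mx([32, 54, 98, 10, 72]): compare 32 with mx([54, 98, 10, 72])
mx([54, 98, 10, 72]): compare 54 with mx([98, 10, 72])
mx([98, 10, 72]): compare 98 with mx([10, 72])
mx([10, 72]): compare 10 with mx([72])
mx([72]) = 72  (base case)
Compare 10 with 72 -> 72
Compare 98 with 72 -> 98
Compare 54 with 98 -> 98
Compare 32 with 98 -> 98
Compare 67 with 98 -> 98

98


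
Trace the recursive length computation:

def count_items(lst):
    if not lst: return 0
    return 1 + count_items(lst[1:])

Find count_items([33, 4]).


count_items([33, 4]) = 1 + count_items([4])
count_items([4]) = 1 + count_items([])
count_items([]) = 0  (base case)
Unwinding: 1 + 1 + 0 = 2

2


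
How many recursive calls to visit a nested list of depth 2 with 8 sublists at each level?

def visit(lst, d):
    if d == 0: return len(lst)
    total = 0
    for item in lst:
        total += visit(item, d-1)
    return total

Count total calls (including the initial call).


At depth 0 (root): 1 call
At depth 1: each of 1 parents calls visit on 8 children = 8 calls
At depth 2: each of 8 parents calls visit on 8 children = 64 calls
Total: 1 + 8 + 64 = 73

73


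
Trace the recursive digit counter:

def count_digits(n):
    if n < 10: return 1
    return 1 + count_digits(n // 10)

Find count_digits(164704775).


count_digits(164704775) = 1 + count_digits(16470477)
count_digits(16470477) = 1 + count_digits(1647047)
count_digits(1647047) = 1 + count_digits(164704)
count_digits(164704) = 1 + count_digits(16470)
count_digits(16470) = 1 + count_digits(1647)
count_digits(1647) = 1 + count_digits(164)
count_digits(164) = 1 + count_digits(16)
count_digits(16) = 1 + count_digits(1)
count_digits(1) = 1  (base case: 1 < 10)
Unwinding: 1 + 1 + 1 + 1 + 1 + 1 + 1 + 1 + 1 = 9

9


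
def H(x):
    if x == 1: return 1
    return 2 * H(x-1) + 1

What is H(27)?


H(27) = 2 * H(26) + 1
H(26) = 2 * H(25) + 1
H(25) = 2 * H(24) + 1
H(24) = 2 * H(23) + 1
H(23) = 2 * H(22) + 1
H(22) = 2 * H(21) + 1
H(21) = 2 * H(20) + 1
H(20) = 2 * H(19) + 1
H(19) = 2 * H(18) + 1
H(18) = 2 * H(17) + 1
H(17) = 2 * H(16) + 1
H(16) = 2 * H(15) + 1
H(15) = 2 * H(14) + 1
H(14) = 2 * H(13) + 1
H(13) = 2 * H(12) + 1
H(12) = 2 * H(11) + 1
H(11) = 2 * H(10) + 1
H(10) = 2 * H(9) + 1
H(9) = 2 * H(8) + 1
H(8) = 2 * H(7) + 1
H(7) = 2 * H(6) + 1
H(6) = 2 * H(5) + 1
H(5) = 2 * H(4) + 1
H(4) = 2 * H(3) + 1
H(3) = 2 * H(2) + 1
H(2) = 2 * H(1) + 1
H(1) = 1  (base case)
H(2) = 2 * 1 + 1 = 3
H(3) = 2 * 3 + 1 = 7
H(4) = 2 * 7 + 1 = 15
H(5) = 2 * 15 + 1 = 31
H(6) = 2 * 31 + 1 = 63
H(7) = 2 * 63 + 1 = 127
H(8) = 2 * 127 + 1 = 255
H(9) = 2 * 255 + 1 = 511
H(10) = 2 * 511 + 1 = 1023
H(11) = 2 * 1023 + 1 = 2047
H(12) = 2 * 2047 + 1 = 4095
H(13) = 2 * 4095 + 1 = 8191
H(14) = 2 * 8191 + 1 = 16383
H(15) = 2 * 16383 + 1 = 32767
H(16) = 2 * 32767 + 1 = 65535
H(17) = 2 * 65535 + 1 = 131071
H(18) = 2 * 131071 + 1 = 262143
H(19) = 2 * 262143 + 1 = 524287
H(20) = 2 * 524287 + 1 = 1048575
H(21) = 2 * 1048575 + 1 = 2097151
H(22) = 2 * 2097151 + 1 = 4194303
H(23) = 2 * 4194303 + 1 = 8388607
H(24) = 2 * 8388607 + 1 = 16777215
H(25) = 2 * 16777215 + 1 = 33554431
H(26) = 2 * 33554431 + 1 = 67108863
H(27) = 2 * 67108863 + 1 = 134217727

134217727


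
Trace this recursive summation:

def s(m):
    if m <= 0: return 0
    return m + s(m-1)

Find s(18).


s(18)
= 18 + 17 + 16 + 15 + 14 + 13 + 12 + 11 + 10 + 9 + 8 + 7 + 6 + 5 + 4 + 3 + 2 + 1 + s(0)
= 18 + 17 + 16 + 15 + 14 + 13 + 12 + 11 + 10 + 9 + 8 + 7 + 6 + 5 + 4 + 3 + 2 + 1 + 0
= 171

171


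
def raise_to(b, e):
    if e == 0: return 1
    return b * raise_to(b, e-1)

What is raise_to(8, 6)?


raise_to(8, 6)
= 8 * raise_to(8, 5)
= 8 * 8 * raise_to(8, 4)
= 8 * 8 * 8 * raise_to(8, 3)
= 8 * 8 * 8 * 8 * raise_to(8, 2)
= 8 * 8 * 8 * 8 * 8 * raise_to(8, 1)
= 8 * 8 * 8 * 8 * 8 * 8 * raise_to(8, 0)
= 8 * 8 * 8 * 8 * 8 * 8 * 1
= 262144

262144


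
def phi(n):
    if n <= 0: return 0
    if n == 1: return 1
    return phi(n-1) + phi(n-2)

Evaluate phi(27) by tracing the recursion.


Computing phi(27) bottom-up:
phi(0) = 0
phi(1) = 1
phi(2) = phi(1) + phi(0) = 1 + 0 = 1
phi(3) = phi(2) + phi(1) = 1 + 1 = 2
phi(4) = phi(3) + phi(2) = 2 + 1 = 3
phi(5) = phi(4) + phi(3) = 3 + 2 = 5
phi(6) = phi(5) + phi(4) = 5 + 3 = 8
phi(7) = phi(6) + phi(5) = 8 + 5 = 13
phi(8) = phi(7) + phi(6) = 13 + 8 = 21
phi(9) = phi(8) + phi(7) = 21 + 13 = 34
phi(10) = phi(9) + phi(8) = 34 + 21 = 55
phi(11) = phi(10) + phi(9) = 55 + 34 = 89
phi(12) = phi(11) + phi(10) = 89 + 55 = 144
phi(13) = phi(12) + phi(11) = 144 + 89 = 233
phi(14) = phi(13) + phi(12) = 233 + 144 = 377
phi(15) = phi(14) + phi(13) = 377 + 233 = 610
phi(16) = phi(15) + phi(14) = 610 + 377 = 987
phi(17) = phi(16) + phi(15) = 987 + 610 = 1597
phi(18) = phi(17) + phi(16) = 1597 + 987 = 2584
phi(19) = phi(18) + phi(17) = 2584 + 1597 = 4181
phi(20) = phi(19) + phi(18) = 4181 + 2584 = 6765
phi(21) = phi(20) + phi(19) = 6765 + 4181 = 10946
phi(22) = phi(21) + phi(20) = 10946 + 6765 = 17711
phi(23) = phi(22) + phi(21) = 17711 + 10946 = 28657
phi(24) = phi(23) + phi(22) = 28657 + 17711 = 46368
phi(25) = phi(24) + phi(23) = 46368 + 28657 = 75025
phi(26) = phi(25) + phi(24) = 75025 + 46368 = 121393
phi(27) = phi(26) + phi(25) = 121393 + 75025 = 196418

196418


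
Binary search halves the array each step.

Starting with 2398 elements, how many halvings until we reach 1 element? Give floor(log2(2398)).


2398 / 2 = 1199
1199 / 2 = 599
599 / 2 = 299
299 / 2 = 149
149 / 2 = 74
74 / 2 = 37
37 / 2 = 18
18 / 2 = 9
9 / 2 = 4
4 / 2 = 2
2 / 2 = 1
Reached 1 after 11 halvings

11


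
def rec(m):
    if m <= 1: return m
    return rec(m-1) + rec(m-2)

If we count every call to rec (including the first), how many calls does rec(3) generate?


Let C(n) = total calls for rec(n)
C(0) = 1, C(1) = 1
C(2) = 1 + C(1) + C(0) = 1 + 1 + 1 = 3
C(3) = 1 + C(2) + C(1) = 1 + 3 + 1 = 5

5


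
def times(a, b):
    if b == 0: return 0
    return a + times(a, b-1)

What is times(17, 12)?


times(17, 12) = 17 + times(17, 11)
times(17, 11) = 17 + times(17, 10)
times(17, 10) = 17 + times(17, 9)
times(17, 9) = 17 + times(17, 8)
times(17, 8) = 17 + times(17, 7)
times(17, 7) = 17 + times(17, 6)
times(17, 6) = 17 + times(17, 5)
times(17, 5) = 17 + times(17, 4)
times(17, 4) = 17 + times(17, 3)
times(17, 3) = 17 + times(17, 2)
times(17, 2) = 17 + times(17, 1)
times(17, 1) = 17 + times(17, 0)
times(17, 0) = 0  (base case)
Total: 17 + 17 + 17 + 17 + 17 + 17 + 17 + 17 + 17 + 17 + 17 + 17 + 0 = 204

204


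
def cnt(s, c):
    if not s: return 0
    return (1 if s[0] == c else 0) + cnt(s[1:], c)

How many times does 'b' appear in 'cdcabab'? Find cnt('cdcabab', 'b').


s[0]='c' != 'b' -> 0
s[0]='d' != 'b' -> 0
s[0]='c' != 'b' -> 0
s[0]='a' != 'b' -> 0
s[0]='b' == 'b' -> 1
s[0]='a' != 'b' -> 0
s[0]='b' == 'b' -> 1
Sum: 0 + 0 + 0 + 0 + 1 + 0 + 1 = 2

2


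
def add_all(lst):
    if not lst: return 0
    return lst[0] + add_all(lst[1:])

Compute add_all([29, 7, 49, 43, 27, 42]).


add_all([29, 7, 49, 43, 27, 42]) = 29 + add_all([7, 49, 43, 27, 42])
add_all([7, 49, 43, 27, 42]) = 7 + add_all([49, 43, 27, 42])
add_all([49, 43, 27, 42]) = 49 + add_all([43, 27, 42])
add_all([43, 27, 42]) = 43 + add_all([27, 42])
add_all([27, 42]) = 27 + add_all([42])
add_all([42]) = 42 + add_all([])
add_all([]) = 0  (base case)
Total: 29 + 7 + 49 + 43 + 27 + 42 + 0 = 197

197


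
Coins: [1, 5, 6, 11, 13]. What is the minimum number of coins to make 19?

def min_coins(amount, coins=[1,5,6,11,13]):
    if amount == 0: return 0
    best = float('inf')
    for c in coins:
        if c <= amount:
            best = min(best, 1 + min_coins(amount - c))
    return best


Building up with DP:
min_coins(0) = 0
min_coins(1) = min(1+min_coins(0)=1+0=1) = 1
min_coins(2) = min(1+min_coins(1)=1+1=2) = 2
min_coins(3) = min(1+min_coins(2)=1+2=3) = 3
min_coins(4) = min(1+min_coins(3)=1+3=4) = 4
min_coins(5) = min(1+min_coins(4)=1+4=5, 1+min_coins(0)=1+0=1) = 1
min_coins(6) = min(1+min_coins(5)=1+1=2, 1+min_coins(1)=1+1=2, 1+min_coins(0)=1+0=1) = 1
min_coins(7) = min(1+min_coins(6)=1+1=2, 1+min_coins(2)=1+2=3, 1+min_coins(1)=1+1=2) = 2
min_coins(8) = min(1+min_coins(7)=1+2=3, 1+min_coins(3)=1+3=4, 1+min_coins(2)=1+2=3) = 3
min_coins(9) = min(1+min_coins(8)=1+3=4, 1+min_coins(4)=1+4=5, 1+min_coins(3)=1+3=4) = 4
min_coins(10) = min(1+min_coins(9)=1+4=5, 1+min_coins(5)=1+1=2, 1+min_coins(4)=1+4=5) = 2
min_coins(11) = min(1+min_coins(10)=1+2=3, 1+min_coins(6)=1+1=2, 1+min_coins(5)=1+1=2, 1+min_coins(0)=1+0=1) = 1
min_coins(12) = min(1+min_coins(11)=1+1=2, 1+min_coins(7)=1+2=3, 1+min_coins(6)=1+1=2, 1+min_coins(1)=1+1=2) = 2
min_coins(13) = min(1+min_coins(12)=1+2=3, 1+min_coins(8)=1+3=4, 1+min_coins(7)=1+2=3, 1+min_coins(2)=1+2=3, 1+min_coins(0)=1+0=1) = 1
min_coins(14) = min(1+min_coins(13)=1+1=2, 1+min_coins(9)=1+4=5, 1+min_coins(8)=1+3=4, 1+min_coins(3)=1+3=4, 1+min_coins(1)=1+1=2) = 2
min_coins(15) = min(1+min_coins(14)=1+2=3, 1+min_coins(10)=1+2=3, 1+min_coins(9)=1+4=5, 1+min_coins(4)=1+4=5, 1+min_coins(2)=1+2=3) = 3
min_coins(16) = min(1+min_coins(15)=1+3=4, 1+min_coins(11)=1+1=2, 1+min_coins(10)=1+2=3, 1+min_coins(5)=1+1=2, 1+min_coins(3)=1+3=4) = 2
min_coins(17) = min(1+min_coins(16)=1+2=3, 1+min_coins(12)=1+2=3, 1+min_coins(11)=1+1=2, 1+min_coins(6)=1+1=2, 1+min_coins(4)=1+4=5) = 2
min_coins(18) = min(1+min_coins(17)=1+2=3, 1+min_coins(13)=1+1=2, 1+min_coins(12)=1+2=3, 1+min_coins(7)=1+2=3, 1+min_coins(5)=1+1=2) = 2
min_coins(19) = min(1+min_coins(18)=1+2=3, 1+min_coins(14)=1+2=3, 1+min_coins(13)=1+1=2, 1+min_coins(8)=1+3=4, 1+min_coins(6)=1+1=2) = 2

2


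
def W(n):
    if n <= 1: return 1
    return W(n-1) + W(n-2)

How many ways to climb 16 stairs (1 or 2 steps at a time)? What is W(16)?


Building up from base cases:
W(0) = 1
W(1) = 1
W(2) = W(1) + W(0) = 1 + 1 = 2
W(3) = W(2) + W(1) = 2 + 1 = 3
W(4) = W(3) + W(2) = 3 + 2 = 5
W(5) = W(4) + W(3) = 5 + 3 = 8
W(6) = W(5) + W(4) = 8 + 5 = 13
W(7) = W(6) + W(5) = 13 + 8 = 21
W(8) = W(7) + W(6) = 21 + 13 = 34
W(9) = W(8) + W(7) = 34 + 21 = 55
W(10) = W(9) + W(8) = 55 + 34 = 89
W(11) = W(10) + W(9) = 89 + 55 = 144
W(12) = W(11) + W(10) = 144 + 89 = 233
W(13) = W(12) + W(11) = 233 + 144 = 377
W(14) = W(13) + W(12) = 377 + 233 = 610
W(15) = W(14) + W(13) = 610 + 377 = 987
W(16) = W(15) + W(14) = 987 + 610 = 1597

1597


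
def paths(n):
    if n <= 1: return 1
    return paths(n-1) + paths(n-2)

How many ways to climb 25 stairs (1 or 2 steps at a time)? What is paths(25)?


Building up from base cases:
paths(0) = 1
paths(1) = 1
paths(2) = paths(1) + paths(0) = 1 + 1 = 2
paths(3) = paths(2) + paths(1) = 2 + 1 = 3
paths(4) = paths(3) + paths(2) = 3 + 2 = 5
paths(5) = paths(4) + paths(3) = 5 + 3 = 8
paths(6) = paths(5) + paths(4) = 8 + 5 = 13
paths(7) = paths(6) + paths(5) = 13 + 8 = 21
paths(8) = paths(7) + paths(6) = 21 + 13 = 34
paths(9) = paths(8) + paths(7) = 34 + 21 = 55
paths(10) = paths(9) + paths(8) = 55 + 34 = 89
paths(11) = paths(10) + paths(9) = 89 + 55 = 144
paths(12) = paths(11) + paths(10) = 144 + 89 = 233
paths(13) = paths(12) + paths(11) = 233 + 144 = 377
paths(14) = paths(13) + paths(12) = 377 + 233 = 610
paths(15) = paths(14) + paths(13) = 610 + 377 = 987
paths(16) = paths(15) + paths(14) = 987 + 610 = 1597
paths(17) = paths(16) + paths(15) = 1597 + 987 = 2584
paths(18) = paths(17) + paths(16) = 2584 + 1597 = 4181
paths(19) = paths(18) + paths(17) = 4181 + 2584 = 6765
paths(20) = paths(19) + paths(18) = 6765 + 4181 = 10946
paths(21) = paths(20) + paths(19) = 10946 + 6765 = 17711
paths(22) = paths(21) + paths(20) = 17711 + 10946 = 28657
paths(23) = paths(22) + paths(21) = 28657 + 17711 = 46368
paths(24) = paths(23) + paths(22) = 46368 + 28657 = 75025
paths(25) = paths(24) + paths(23) = 75025 + 46368 = 121393

121393


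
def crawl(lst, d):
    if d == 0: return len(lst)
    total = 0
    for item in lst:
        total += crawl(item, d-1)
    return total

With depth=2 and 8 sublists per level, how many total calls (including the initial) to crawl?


At depth 0 (root): 1 call
At depth 1: each of 1 parents calls crawl on 8 children = 8 calls
At depth 2: each of 8 parents calls crawl on 8 children = 64 calls
Total: 1 + 8 + 64 = 73

73


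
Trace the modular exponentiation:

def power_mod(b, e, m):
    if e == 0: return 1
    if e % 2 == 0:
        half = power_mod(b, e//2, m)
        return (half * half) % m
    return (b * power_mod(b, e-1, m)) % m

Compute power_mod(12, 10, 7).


power_mod(12, 10, 7): e is even, compute power_mod(12, 5, 7)
  power_mod(12, 5, 7): e is odd, compute power_mod(12, 4, 7)
    power_mod(12, 4, 7): e is even, compute power_mod(12, 2, 7)
      power_mod(12, 2, 7): e is even, compute power_mod(12, 1, 7)
        power_mod(12, 1, 7): e is odd, compute power_mod(12, 0, 7)
          power_mod(12, 0, 7) = 1
        (12 * 1) % 7 = 5
      half=5, (5*5) % 7 = 4
    half=4, (4*4) % 7 = 2
  (12 * 2) % 7 = 3
half=3, (3*3) % 7 = 2

2


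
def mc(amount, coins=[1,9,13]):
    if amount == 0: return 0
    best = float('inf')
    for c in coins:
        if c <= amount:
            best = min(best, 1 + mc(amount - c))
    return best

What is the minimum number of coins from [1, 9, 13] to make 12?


Building up with DP:
mc(0) = 0
mc(1) = min(1+mc(0)=1+0=1) = 1
mc(2) = min(1+mc(1)=1+1=2) = 2
mc(3) = min(1+mc(2)=1+2=3) = 3
mc(4) = min(1+mc(3)=1+3=4) = 4
mc(5) = min(1+mc(4)=1+4=5) = 5
mc(6) = min(1+mc(5)=1+5=6) = 6
mc(7) = min(1+mc(6)=1+6=7) = 7
mc(8) = min(1+mc(7)=1+7=8) = 8
mc(9) = min(1+mc(8)=1+8=9, 1+mc(0)=1+0=1) = 1
mc(10) = min(1+mc(9)=1+1=2, 1+mc(1)=1+1=2) = 2
mc(11) = min(1+mc(10)=1+2=3, 1+mc(2)=1+2=3) = 3
mc(12) = min(1+mc(11)=1+3=4, 1+mc(3)=1+3=4) = 4

4


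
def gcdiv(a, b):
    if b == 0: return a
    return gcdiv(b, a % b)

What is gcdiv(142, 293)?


gcdiv(142, 293) = gcdiv(293, 142)
gcdiv(293, 142) = gcdiv(142, 9)
gcdiv(142, 9) = gcdiv(9, 7)
gcdiv(9, 7) = gcdiv(7, 2)
gcdiv(7, 2) = gcdiv(2, 1)
gcdiv(2, 1) = gcdiv(1, 0)
gcdiv(1, 0) = 1  (base case)

1


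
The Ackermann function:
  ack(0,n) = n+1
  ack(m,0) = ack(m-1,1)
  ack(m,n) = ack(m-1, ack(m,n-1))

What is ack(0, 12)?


ack(0, 12) = 13
Result: ack(0, 12) = 13

13


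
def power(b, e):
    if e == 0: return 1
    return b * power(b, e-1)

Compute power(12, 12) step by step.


power(12, 12)
= 12 * power(12, 11)
= 12 * 12 * power(12, 10)
= 12 * 12 * 12 * power(12, 9)
= 12 * 12 * 12 * 12 * power(12, 8)
= 12 * 12 * 12 * 12 * 12 * power(12, 7)
= 12 * 12 * 12 * 12 * 12 * 12 * power(12, 6)
= 12 * 12 * 12 * 12 * 12 * 12 * 12 * power(12, 5)
= 12 * 12 * 12 * 12 * 12 * 12 * 12 * 12 * power(12, 4)
= 12 * 12 * 12 * 12 * 12 * 12 * 12 * 12 * 12 * power(12, 3)
= 12 * 12 * 12 * 12 * 12 * 12 * 12 * 12 * 12 * 12 * power(12, 2)
= 12 * 12 * 12 * 12 * 12 * 12 * 12 * 12 * 12 * 12 * 12 * power(12, 1)
= 12 * 12 * 12 * 12 * 12 * 12 * 12 * 12 * 12 * 12 * 12 * 12 * power(12, 0)
= 12 * 12 * 12 * 12 * 12 * 12 * 12 * 12 * 12 * 12 * 12 * 12 * 1
= 8916100448256

8916100448256


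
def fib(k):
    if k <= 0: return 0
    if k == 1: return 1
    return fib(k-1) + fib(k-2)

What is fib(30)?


Computing fib(30) bottom-up:
fib(0) = 0
fib(1) = 1
fib(2) = fib(1) + fib(0) = 1 + 0 = 1
fib(3) = fib(2) + fib(1) = 1 + 1 = 2
fib(4) = fib(3) + fib(2) = 2 + 1 = 3
fib(5) = fib(4) + fib(3) = 3 + 2 = 5
fib(6) = fib(5) + fib(4) = 5 + 3 = 8
fib(7) = fib(6) + fib(5) = 8 + 5 = 13
fib(8) = fib(7) + fib(6) = 13 + 8 = 21
fib(9) = fib(8) + fib(7) = 21 + 13 = 34
fib(10) = fib(9) + fib(8) = 34 + 21 = 55
fib(11) = fib(10) + fib(9) = 55 + 34 = 89
fib(12) = fib(11) + fib(10) = 89 + 55 = 144
fib(13) = fib(12) + fib(11) = 144 + 89 = 233
fib(14) = fib(13) + fib(12) = 233 + 144 = 377
fib(15) = fib(14) + fib(13) = 377 + 233 = 610
fib(16) = fib(15) + fib(14) = 610 + 377 = 987
fib(17) = fib(16) + fib(15) = 987 + 610 = 1597
fib(18) = fib(17) + fib(16) = 1597 + 987 = 2584
fib(19) = fib(18) + fib(17) = 2584 + 1597 = 4181
fib(20) = fib(19) + fib(18) = 4181 + 2584 = 6765
fib(21) = fib(20) + fib(19) = 6765 + 4181 = 10946
fib(22) = fib(21) + fib(20) = 10946 + 6765 = 17711
fib(23) = fib(22) + fib(21) = 17711 + 10946 = 28657
fib(24) = fib(23) + fib(22) = 28657 + 17711 = 46368
fib(25) = fib(24) + fib(23) = 46368 + 28657 = 75025
fib(26) = fib(25) + fib(24) = 75025 + 46368 = 121393
fib(27) = fib(26) + fib(25) = 121393 + 75025 = 196418
fib(28) = fib(27) + fib(26) = 196418 + 121393 = 317811
fib(29) = fib(28) + fib(27) = 317811 + 196418 = 514229
fib(30) = fib(29) + fib(28) = 514229 + 317811 = 832040

832040


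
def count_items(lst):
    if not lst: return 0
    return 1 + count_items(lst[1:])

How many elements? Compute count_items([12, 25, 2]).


count_items([12, 25, 2]) = 1 + count_items([25, 2])
count_items([25, 2]) = 1 + count_items([2])
count_items([2]) = 1 + count_items([])
count_items([]) = 0  (base case)
Unwinding: 1 + 1 + 1 + 0 = 3

3


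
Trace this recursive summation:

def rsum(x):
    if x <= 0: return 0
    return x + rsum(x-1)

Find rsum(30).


rsum(30)
= 30 + 29 + 28 + 27 + 26 + 25 + 24 + 23 + 22 + 21 + 20 + 19 + 18 + 17 + 16 + 15 + 14 + 13 + 12 + 11 + 10 + 9 + 8 + 7 + 6 + 5 + 4 + 3 + 2 + 1 + rsum(0)
= 30 + 29 + 28 + 27 + 26 + 25 + 24 + 23 + 22 + 21 + 20 + 19 + 18 + 17 + 16 + 15 + 14 + 13 + 12 + 11 + 10 + 9 + 8 + 7 + 6 + 5 + 4 + 3 + 2 + 1 + 0
= 465

465


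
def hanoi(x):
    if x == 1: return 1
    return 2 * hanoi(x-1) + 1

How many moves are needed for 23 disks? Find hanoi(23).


hanoi(23) = 2 * hanoi(22) + 1
hanoi(22) = 2 * hanoi(21) + 1
hanoi(21) = 2 * hanoi(20) + 1
hanoi(20) = 2 * hanoi(19) + 1
hanoi(19) = 2 * hanoi(18) + 1
hanoi(18) = 2 * hanoi(17) + 1
hanoi(17) = 2 * hanoi(16) + 1
hanoi(16) = 2 * hanoi(15) + 1
hanoi(15) = 2 * hanoi(14) + 1
hanoi(14) = 2 * hanoi(13) + 1
hanoi(13) = 2 * hanoi(12) + 1
hanoi(12) = 2 * hanoi(11) + 1
hanoi(11) = 2 * hanoi(10) + 1
hanoi(10) = 2 * hanoi(9) + 1
hanoi(9) = 2 * hanoi(8) + 1
hanoi(8) = 2 * hanoi(7) + 1
hanoi(7) = 2 * hanoi(6) + 1
hanoi(6) = 2 * hanoi(5) + 1
hanoi(5) = 2 * hanoi(4) + 1
hanoi(4) = 2 * hanoi(3) + 1
hanoi(3) = 2 * hanoi(2) + 1
hanoi(2) = 2 * hanoi(1) + 1
hanoi(1) = 1  (base case)
hanoi(2) = 2 * 1 + 1 = 3
hanoi(3) = 2 * 3 + 1 = 7
hanoi(4) = 2 * 7 + 1 = 15
hanoi(5) = 2 * 15 + 1 = 31
hanoi(6) = 2 * 31 + 1 = 63
hanoi(7) = 2 * 63 + 1 = 127
hanoi(8) = 2 * 127 + 1 = 255
hanoi(9) = 2 * 255 + 1 = 511
hanoi(10) = 2 * 511 + 1 = 1023
hanoi(11) = 2 * 1023 + 1 = 2047
hanoi(12) = 2 * 2047 + 1 = 4095
hanoi(13) = 2 * 4095 + 1 = 8191
hanoi(14) = 2 * 8191 + 1 = 16383
hanoi(15) = 2 * 16383 + 1 = 32767
hanoi(16) = 2 * 32767 + 1 = 65535
hanoi(17) = 2 * 65535 + 1 = 131071
hanoi(18) = 2 * 131071 + 1 = 262143
hanoi(19) = 2 * 262143 + 1 = 524287
hanoi(20) = 2 * 524287 + 1 = 1048575
hanoi(21) = 2 * 1048575 + 1 = 2097151
hanoi(22) = 2 * 2097151 + 1 = 4194303
hanoi(23) = 2 * 4194303 + 1 = 8388607

8388607


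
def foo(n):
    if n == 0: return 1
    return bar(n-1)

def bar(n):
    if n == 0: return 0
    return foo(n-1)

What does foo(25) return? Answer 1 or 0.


foo(25) = bar(24)
bar(24) = foo(23)
foo(23) = bar(22)
bar(22) = foo(21)
foo(21) = bar(20)
bar(20) = foo(19)
foo(19) = bar(18)
bar(18) = foo(17)
foo(17) = bar(16)
bar(16) = foo(15)
foo(15) = bar(14)
bar(14) = foo(13)
foo(13) = bar(12)
bar(12) = foo(11)
foo(11) = bar(10)
bar(10) = foo(9)
foo(9) = bar(8)
bar(8) = foo(7)
foo(7) = bar(6)
bar(6) = foo(5)
foo(5) = bar(4)
bar(4) = foo(3)
foo(3) = bar(2)
bar(2) = foo(1)
foo(1) = bar(0)
bar(0) = 0  (base case)
Result: 0

0


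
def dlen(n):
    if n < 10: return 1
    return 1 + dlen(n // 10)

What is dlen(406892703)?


dlen(406892703) = 1 + dlen(40689270)
dlen(40689270) = 1 + dlen(4068927)
dlen(4068927) = 1 + dlen(406892)
dlen(406892) = 1 + dlen(40689)
dlen(40689) = 1 + dlen(4068)
dlen(4068) = 1 + dlen(406)
dlen(406) = 1 + dlen(40)
dlen(40) = 1 + dlen(4)
dlen(4) = 1  (base case: 4 < 10)
Unwinding: 1 + 1 + 1 + 1 + 1 + 1 + 1 + 1 + 1 = 9

9


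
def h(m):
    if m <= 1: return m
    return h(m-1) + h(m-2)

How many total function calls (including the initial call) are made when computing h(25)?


Let C(n) = total calls for h(n)
C(0) = 1, C(1) = 1
C(2) = 1 + C(1) + C(0) = 1 + 1 + 1 = 3
C(3) = 1 + C(2) + C(1) = 1 + 3 + 1 = 5
C(4) = 1 + C(3) + C(2) = 1 + 5 + 3 = 9
C(5) = 1 + C(4) + C(3) = 1 + 9 + 5 = 15
C(6) = 1 + C(5) + C(4) = 1 + 15 + 9 = 25
C(7) = 1 + C(6) + C(5) = 1 + 25 + 15 = 41
C(8) = 1 + C(7) + C(6) = 1 + 41 + 25 = 67
C(9) = 1 + C(8) + C(7) = 1 + 67 + 41 = 109
C(10) = 1 + C(9) + C(8) = 1 + 109 + 67 = 177
C(11) = 1 + C(10) + C(9) = 1 + 177 + 109 = 287
C(12) = 1 + C(11) + C(10) = 1 + 287 + 177 = 465
C(13) = 1 + C(12) + C(11) = 1 + 465 + 287 = 753
C(14) = 1 + C(13) + C(12) = 1 + 753 + 465 = 1219
C(15) = 1 + C(14) + C(13) = 1 + 1219 + 753 = 1973
C(16) = 1 + C(15) + C(14) = 1 + 1973 + 1219 = 3193
C(17) = 1 + C(16) + C(15) = 1 + 3193 + 1973 = 5167
C(18) = 1 + C(17) + C(16) = 1 + 5167 + 3193 = 8361
C(19) = 1 + C(18) + C(17) = 1 + 8361 + 5167 = 13529
C(20) = 1 + C(19) + C(18) = 1 + 13529 + 8361 = 21891
C(21) = 1 + C(20) + C(19) = 1 + 21891 + 13529 = 35421
C(22) = 1 + C(21) + C(20) = 1 + 35421 + 21891 = 57313
C(23) = 1 + C(22) + C(21) = 1 + 57313 + 35421 = 92735
C(24) = 1 + C(23) + C(22) = 1 + 92735 + 57313 = 150049
C(25) = 1 + C(24) + C(23) = 1 + 150049 + 92735 = 242785

242785


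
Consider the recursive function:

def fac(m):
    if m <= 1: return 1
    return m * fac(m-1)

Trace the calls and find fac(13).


fac(13)
= 13 * fac(12)
= 13 * 12 * fac(11)
= 13 * 12 * 11 * fac(10)
= 13 * 12 * 11 * 10 * fac(9)
= 13 * 12 * 11 * 10 * 9 * fac(8)
= 13 * 12 * 11 * 10 * 9 * 8 * fac(7)
= 13 * 12 * 11 * 10 * 9 * 8 * 7 * fac(6)
= 13 * 12 * 11 * 10 * 9 * 8 * 7 * 6 * fac(5)
= 13 * 12 * 11 * 10 * 9 * 8 * 7 * 6 * 5 * fac(4)
= 13 * 12 * 11 * 10 * 9 * 8 * 7 * 6 * 5 * 4 * fac(3)
= 13 * 12 * 11 * 10 * 9 * 8 * 7 * 6 * 5 * 4 * 3 * fac(2)
= 13 * 12 * 11 * 10 * 9 * 8 * 7 * 6 * 5 * 4 * 3 * 2 * fac(1)
= 13 * 12 * 11 * 10 * 9 * 8 * 7 * 6 * 5 * 4 * 3 * 2 * 1
= 6227020800

6227020800


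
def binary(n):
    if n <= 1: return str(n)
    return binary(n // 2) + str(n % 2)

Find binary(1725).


binary(1725) = binary(862) + '1'
binary(862) = binary(431) + '0'
binary(431) = binary(215) + '1'
binary(215) = binary(107) + '1'
binary(107) = binary(53) + '1'
binary(53) = binary(26) + '1'
binary(26) = binary(13) + '0'
binary(13) = binary(6) + '1'
binary(6) = binary(3) + '0'
binary(3) = binary(1) + '1'
binary(1) = '1'  (base case)
Concatenating: '1' + '1' + '0' + '1' + '0' + '1' + '1' + '1' + '1' + '0' + '1' = '11010111101'

11010111101


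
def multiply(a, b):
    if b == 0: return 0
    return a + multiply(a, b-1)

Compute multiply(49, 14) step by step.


multiply(49, 14) = 49 + multiply(49, 13)
multiply(49, 13) = 49 + multiply(49, 12)
multiply(49, 12) = 49 + multiply(49, 11)
multiply(49, 11) = 49 + multiply(49, 10)
multiply(49, 10) = 49 + multiply(49, 9)
multiply(49, 9) = 49 + multiply(49, 8)
multiply(49, 8) = 49 + multiply(49, 7)
multiply(49, 7) = 49 + multiply(49, 6)
multiply(49, 6) = 49 + multiply(49, 5)
multiply(49, 5) = 49 + multiply(49, 4)
multiply(49, 4) = 49 + multiply(49, 3)
multiply(49, 3) = 49 + multiply(49, 2)
multiply(49, 2) = 49 + multiply(49, 1)
multiply(49, 1) = 49 + multiply(49, 0)
multiply(49, 0) = 0  (base case)
Total: 49 + 49 + 49 + 49 + 49 + 49 + 49 + 49 + 49 + 49 + 49 + 49 + 49 + 49 + 0 = 686

686


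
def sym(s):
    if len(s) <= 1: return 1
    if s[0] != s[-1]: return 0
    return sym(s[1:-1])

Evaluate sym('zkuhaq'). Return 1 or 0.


sym('zkuhaq'): s[0]='z' != s[-1]='q' -> return 0
Result: 0 (not a palindrome)

0


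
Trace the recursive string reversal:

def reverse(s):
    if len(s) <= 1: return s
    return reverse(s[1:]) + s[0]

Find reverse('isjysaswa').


reverse('isjysaswa') = reverse('sjysaswa') + 'i'
reverse('sjysaswa') = reverse('jysaswa') + 's'
reverse('jysaswa') = reverse('ysaswa') + 'j'
reverse('ysaswa') = reverse('saswa') + 'y'
reverse('saswa') = reverse('aswa') + 's'
reverse('aswa') = reverse('swa') + 'a'
reverse('swa') = reverse('wa') + 's'
reverse('wa') = reverse('a') + 'w'
reverse('a') = 'a'  (base case)
Concatenating: 'a' + 'w' + 's' + 'a' + 's' + 'y' + 'j' + 's' + 'i' = 'awsasyjsi'

awsasyjsi


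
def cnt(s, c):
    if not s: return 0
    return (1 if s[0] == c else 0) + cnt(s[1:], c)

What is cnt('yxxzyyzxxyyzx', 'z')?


s[0]='y' != 'z' -> 0
s[0]='x' != 'z' -> 0
s[0]='x' != 'z' -> 0
s[0]='z' == 'z' -> 1
s[0]='y' != 'z' -> 0
s[0]='y' != 'z' -> 0
s[0]='z' == 'z' -> 1
s[0]='x' != 'z' -> 0
s[0]='x' != 'z' -> 0
s[0]='y' != 'z' -> 0
s[0]='y' != 'z' -> 0
s[0]='z' == 'z' -> 1
s[0]='x' != 'z' -> 0
Sum: 0 + 0 + 0 + 1 + 0 + 0 + 1 + 0 + 0 + 0 + 0 + 1 + 0 = 3

3


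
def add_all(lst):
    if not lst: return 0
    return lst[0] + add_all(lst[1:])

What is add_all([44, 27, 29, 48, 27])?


add_all([44, 27, 29, 48, 27]) = 44 + add_all([27, 29, 48, 27])
add_all([27, 29, 48, 27]) = 27 + add_all([29, 48, 27])
add_all([29, 48, 27]) = 29 + add_all([48, 27])
add_all([48, 27]) = 48 + add_all([27])
add_all([27]) = 27 + add_all([])
add_all([]) = 0  (base case)
Total: 44 + 27 + 29 + 48 + 27 + 0 = 175

175


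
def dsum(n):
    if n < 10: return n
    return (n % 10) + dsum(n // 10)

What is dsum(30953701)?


dsum(30953701) = 1 + dsum(3095370)
dsum(3095370) = 0 + dsum(309537)
dsum(309537) = 7 + dsum(30953)
dsum(30953) = 3 + dsum(3095)
dsum(3095) = 5 + dsum(309)
dsum(309) = 9 + dsum(30)
dsum(30) = 0 + dsum(3)
dsum(3) = 3  (base case)
Total: 1 + 0 + 7 + 3 + 5 + 9 + 0 + 3 = 28

28


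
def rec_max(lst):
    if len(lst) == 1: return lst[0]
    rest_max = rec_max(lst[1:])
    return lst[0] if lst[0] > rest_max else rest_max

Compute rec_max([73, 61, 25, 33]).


rec_max([73, 61, 25, 33]): compare 73 with rec_max([61, 25, 33])
rec_max([61, 25, 33]): compare 61 with rec_max([25, 33])
rec_max([25, 33]): compare 25 with rec_max([33])
rec_max([33]) = 33  (base case)
Compare 25 with 33 -> 33
Compare 61 with 33 -> 61
Compare 73 with 61 -> 73

73


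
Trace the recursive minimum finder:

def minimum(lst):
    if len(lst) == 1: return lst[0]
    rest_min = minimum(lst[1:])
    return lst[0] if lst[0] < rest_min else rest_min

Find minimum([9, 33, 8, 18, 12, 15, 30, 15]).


minimum([9, 33, 8, 18, 12, 15, 30, 15]): compare 9 with minimum([33, 8, 18, 12, 15, 30, 15])
minimum([33, 8, 18, 12, 15, 30, 15]): compare 33 with minimum([8, 18, 12, 15, 30, 15])
minimum([8, 18, 12, 15, 30, 15]): compare 8 with minimum([18, 12, 15, 30, 15])
minimum([18, 12, 15, 30, 15]): compare 18 with minimum([12, 15, 30, 15])
minimum([12, 15, 30, 15]): compare 12 with minimum([15, 30, 15])
minimum([15, 30, 15]): compare 15 with minimum([30, 15])
minimum([30, 15]): compare 30 with minimum([15])
minimum([15]) = 15  (base case)
Compare 30 with 15 -> 15
Compare 15 with 15 -> 15
Compare 12 with 15 -> 12
Compare 18 with 12 -> 12
Compare 8 with 12 -> 8
Compare 33 with 8 -> 8
Compare 9 with 8 -> 8

8


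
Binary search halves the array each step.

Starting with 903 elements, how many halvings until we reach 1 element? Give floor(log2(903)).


903 / 2 = 451
451 / 2 = 225
225 / 2 = 112
112 / 2 = 56
56 / 2 = 28
28 / 2 = 14
14 / 2 = 7
7 / 2 = 3
3 / 2 = 1
Reached 1 after 9 halvings

9


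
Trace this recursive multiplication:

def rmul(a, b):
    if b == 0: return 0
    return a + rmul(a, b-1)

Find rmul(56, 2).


rmul(56, 2) = 56 + rmul(56, 1)
rmul(56, 1) = 56 + rmul(56, 0)
rmul(56, 0) = 0  (base case)
Total: 56 + 56 + 0 = 112

112


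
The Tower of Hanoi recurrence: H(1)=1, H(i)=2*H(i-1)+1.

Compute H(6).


H(6) = 2 * H(5) + 1
H(5) = 2 * H(4) + 1
H(4) = 2 * H(3) + 1
H(3) = 2 * H(2) + 1
H(2) = 2 * H(1) + 1
H(1) = 1  (base case)
H(2) = 2 * 1 + 1 = 3
H(3) = 2 * 3 + 1 = 7
H(4) = 2 * 7 + 1 = 15
H(5) = 2 * 15 + 1 = 31
H(6) = 2 * 31 + 1 = 63

63


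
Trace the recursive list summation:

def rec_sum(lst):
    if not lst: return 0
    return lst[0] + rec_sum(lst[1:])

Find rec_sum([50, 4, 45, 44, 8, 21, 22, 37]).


rec_sum([50, 4, 45, 44, 8, 21, 22, 37]) = 50 + rec_sum([4, 45, 44, 8, 21, 22, 37])
rec_sum([4, 45, 44, 8, 21, 22, 37]) = 4 + rec_sum([45, 44, 8, 21, 22, 37])
rec_sum([45, 44, 8, 21, 22, 37]) = 45 + rec_sum([44, 8, 21, 22, 37])
rec_sum([44, 8, 21, 22, 37]) = 44 + rec_sum([8, 21, 22, 37])
rec_sum([8, 21, 22, 37]) = 8 + rec_sum([21, 22, 37])
rec_sum([21, 22, 37]) = 21 + rec_sum([22, 37])
rec_sum([22, 37]) = 22 + rec_sum([37])
rec_sum([37]) = 37 + rec_sum([])
rec_sum([]) = 0  (base case)
Total: 50 + 4 + 45 + 44 + 8 + 21 + 22 + 37 + 0 = 231

231


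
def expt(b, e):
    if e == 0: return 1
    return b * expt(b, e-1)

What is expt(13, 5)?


expt(13, 5)
= 13 * expt(13, 4)
= 13 * 13 * expt(13, 3)
= 13 * 13 * 13 * expt(13, 2)
= 13 * 13 * 13 * 13 * expt(13, 1)
= 13 * 13 * 13 * 13 * 13 * expt(13, 0)
= 13 * 13 * 13 * 13 * 13 * 1
= 371293

371293


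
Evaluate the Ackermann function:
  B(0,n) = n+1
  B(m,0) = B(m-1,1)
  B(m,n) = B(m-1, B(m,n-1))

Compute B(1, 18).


B(1, 18) = B(0, B(1, 17))
  B(1, 17) = B(0, B(1, 16))
    B(1, 16) = B(0, B(1, 15))
      B(1, 15) = B(0, B(1, 14))
        B(1, 14) = B(0, B(1, 13))
          B(1, 13) = B(0, B(1, 12))
          B(1, 12) = B(0, B(1, 11))
          B(1, 11) = B(0, B(1, 10))
          B(1, 10) = B(0, B(1, 9))
          B(1, 9) = B(0, B(1, 8))
          B(1, 8) = B(0, B(1, 7))
          B(1, 7) = B(0, B(1, 6))
          B(1, 6) = B(0, B(1, 5))
          B(1, 5) = B(0, B(1, 4))
          B(1, 4) = B(0, B(1, 3))
          B(1, 3) = B(0, B(1, 2))
          B(1, 2) = B(0, B(1, 1))
          B(1, 1) = B(0, B(1, 0))
          B(1, 0) = B(0, 1)
          B(0, 1) = 2
            = B(0, 2)
          B(0, 2) = 3
            = B(0, 3)
          B(0, 3) = 4
            = B(0, 4)
... (trace truncated)
Result: B(1, 18) = 20

20


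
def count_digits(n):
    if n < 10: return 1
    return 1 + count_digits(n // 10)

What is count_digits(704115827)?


count_digits(704115827) = 1 + count_digits(70411582)
count_digits(70411582) = 1 + count_digits(7041158)
count_digits(7041158) = 1 + count_digits(704115)
count_digits(704115) = 1 + count_digits(70411)
count_digits(70411) = 1 + count_digits(7041)
count_digits(7041) = 1 + count_digits(704)
count_digits(704) = 1 + count_digits(70)
count_digits(70) = 1 + count_digits(7)
count_digits(7) = 1  (base case: 7 < 10)
Unwinding: 1 + 1 + 1 + 1 + 1 + 1 + 1 + 1 + 1 = 9

9


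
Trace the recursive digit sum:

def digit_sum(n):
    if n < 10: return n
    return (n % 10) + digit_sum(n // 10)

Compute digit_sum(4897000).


digit_sum(4897000) = 0 + digit_sum(489700)
digit_sum(489700) = 0 + digit_sum(48970)
digit_sum(48970) = 0 + digit_sum(4897)
digit_sum(4897) = 7 + digit_sum(489)
digit_sum(489) = 9 + digit_sum(48)
digit_sum(48) = 8 + digit_sum(4)
digit_sum(4) = 4  (base case)
Total: 0 + 0 + 0 + 7 + 9 + 8 + 4 = 28

28


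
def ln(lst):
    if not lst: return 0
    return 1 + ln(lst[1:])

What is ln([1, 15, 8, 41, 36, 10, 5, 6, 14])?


ln([1, 15, 8, 41, 36, 10, 5, 6, 14]) = 1 + ln([15, 8, 41, 36, 10, 5, 6, 14])
ln([15, 8, 41, 36, 10, 5, 6, 14]) = 1 + ln([8, 41, 36, 10, 5, 6, 14])
ln([8, 41, 36, 10, 5, 6, 14]) = 1 + ln([41, 36, 10, 5, 6, 14])
ln([41, 36, 10, 5, 6, 14]) = 1 + ln([36, 10, 5, 6, 14])
ln([36, 10, 5, 6, 14]) = 1 + ln([10, 5, 6, 14])
ln([10, 5, 6, 14]) = 1 + ln([5, 6, 14])
ln([5, 6, 14]) = 1 + ln([6, 14])
ln([6, 14]) = 1 + ln([14])
ln([14]) = 1 + ln([])
ln([]) = 0  (base case)
Unwinding: 1 + 1 + 1 + 1 + 1 + 1 + 1 + 1 + 1 + 0 = 9

9


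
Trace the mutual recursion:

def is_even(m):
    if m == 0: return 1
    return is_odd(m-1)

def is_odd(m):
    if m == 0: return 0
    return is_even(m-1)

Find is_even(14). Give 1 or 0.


is_even(14) = is_odd(13)
is_odd(13) = is_even(12)
is_even(12) = is_odd(11)
is_odd(11) = is_even(10)
is_even(10) = is_odd(9)
is_odd(9) = is_even(8)
is_even(8) = is_odd(7)
is_odd(7) = is_even(6)
is_even(6) = is_odd(5)
is_odd(5) = is_even(4)
is_even(4) = is_odd(3)
is_odd(3) = is_even(2)
is_even(2) = is_odd(1)
is_odd(1) = is_even(0)
is_even(0) = 1  (base case)
Result: 1

1


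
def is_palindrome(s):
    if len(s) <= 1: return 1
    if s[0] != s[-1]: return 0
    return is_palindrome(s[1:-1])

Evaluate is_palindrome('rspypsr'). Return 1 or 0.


is_palindrome('rspypsr'): s[0]='r' == s[-1]='r' -> check is_palindrome('spyps')
is_palindrome('spyps'): s[0]='s' == s[-1]='s' -> check is_palindrome('pyp')
is_palindrome('pyp'): s[0]='p' == s[-1]='p' -> check is_palindrome('y')
is_palindrome('y'): len <= 1 -> return 1  (base case)
Result: 1 (palindrome)

1


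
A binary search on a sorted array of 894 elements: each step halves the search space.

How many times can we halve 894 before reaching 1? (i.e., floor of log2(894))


894 / 2 = 447
447 / 2 = 223
223 / 2 = 111
111 / 2 = 55
55 / 2 = 27
27 / 2 = 13
13 / 2 = 6
6 / 2 = 3
3 / 2 = 1
Reached 1 after 9 halvings

9


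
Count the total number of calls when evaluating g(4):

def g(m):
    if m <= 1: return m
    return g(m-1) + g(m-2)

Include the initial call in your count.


Let C(n) = total calls for g(n)
C(0) = 1, C(1) = 1
C(2) = 1 + C(1) + C(0) = 1 + 1 + 1 = 3
C(3) = 1 + C(2) + C(1) = 1 + 3 + 1 = 5
C(4) = 1 + C(3) + C(2) = 1 + 5 + 3 = 9

9


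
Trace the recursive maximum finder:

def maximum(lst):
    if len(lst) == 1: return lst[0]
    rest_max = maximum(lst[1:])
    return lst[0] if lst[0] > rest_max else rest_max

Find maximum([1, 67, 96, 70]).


maximum([1, 67, 96, 70]): compare 1 with maximum([67, 96, 70])
maximum([67, 96, 70]): compare 67 with maximum([96, 70])
maximum([96, 70]): compare 96 with maximum([70])
maximum([70]) = 70  (base case)
Compare 96 with 70 -> 96
Compare 67 with 96 -> 96
Compare 1 with 96 -> 96

96


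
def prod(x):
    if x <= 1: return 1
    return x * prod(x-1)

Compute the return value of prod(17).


prod(17)
= 17 * prod(16)
= 17 * 16 * prod(15)
= 17 * 16 * 15 * prod(14)
= 17 * 16 * 15 * 14 * prod(13)
= 17 * 16 * 15 * 14 * 13 * prod(12)
= 17 * 16 * 15 * 14 * 13 * 12 * prod(11)
= 17 * 16 * 15 * 14 * 13 * 12 * 11 * prod(10)
= 17 * 16 * 15 * 14 * 13 * 12 * 11 * 10 * prod(9)
= 17 * 16 * 15 * 14 * 13 * 12 * 11 * 10 * 9 * prod(8)
= 17 * 16 * 15 * 14 * 13 * 12 * 11 * 10 * 9 * 8 * prod(7)
= 17 * 16 * 15 * 14 * 13 * 12 * 11 * 10 * 9 * 8 * 7 * prod(6)
= 17 * 16 * 15 * 14 * 13 * 12 * 11 * 10 * 9 * 8 * 7 * 6 * prod(5)
= 17 * 16 * 15 * 14 * 13 * 12 * 11 * 10 * 9 * 8 * 7 * 6 * 5 * prod(4)
= 17 * 16 * 15 * 14 * 13 * 12 * 11 * 10 * 9 * 8 * 7 * 6 * 5 * 4 * prod(3)
= 17 * 16 * 15 * 14 * 13 * 12 * 11 * 10 * 9 * 8 * 7 * 6 * 5 * 4 * 3 * prod(2)
= 17 * 16 * 15 * 14 * 13 * 12 * 11 * 10 * 9 * 8 * 7 * 6 * 5 * 4 * 3 * 2 * prod(1)
= 17 * 16 * 15 * 14 * 13 * 12 * 11 * 10 * 9 * 8 * 7 * 6 * 5 * 4 * 3 * 2 * 1
= 355687428096000

355687428096000


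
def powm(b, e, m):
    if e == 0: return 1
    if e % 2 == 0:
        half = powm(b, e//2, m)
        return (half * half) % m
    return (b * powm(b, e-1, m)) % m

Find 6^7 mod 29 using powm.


powm(6, 7, 29): e is odd, compute powm(6, 6, 29)
  powm(6, 6, 29): e is even, compute powm(6, 3, 29)
    powm(6, 3, 29): e is odd, compute powm(6, 2, 29)
      powm(6, 2, 29): e is even, compute powm(6, 1, 29)
        powm(6, 1, 29): e is odd, compute powm(6, 0, 29)
          powm(6, 0, 29) = 1
        (6 * 1) % 29 = 6
      half=6, (6*6) % 29 = 7
    (6 * 7) % 29 = 13
  half=13, (13*13) % 29 = 24
(6 * 24) % 29 = 28

28


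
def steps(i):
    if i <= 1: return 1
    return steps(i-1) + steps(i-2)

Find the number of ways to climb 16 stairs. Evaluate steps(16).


Building up from base cases:
steps(0) = 1
steps(1) = 1
steps(2) = steps(1) + steps(0) = 1 + 1 = 2
steps(3) = steps(2) + steps(1) = 2 + 1 = 3
steps(4) = steps(3) + steps(2) = 3 + 2 = 5
steps(5) = steps(4) + steps(3) = 5 + 3 = 8
steps(6) = steps(5) + steps(4) = 8 + 5 = 13
steps(7) = steps(6) + steps(5) = 13 + 8 = 21
steps(8) = steps(7) + steps(6) = 21 + 13 = 34
steps(9) = steps(8) + steps(7) = 34 + 21 = 55
steps(10) = steps(9) + steps(8) = 55 + 34 = 89
steps(11) = steps(10) + steps(9) = 89 + 55 = 144
steps(12) = steps(11) + steps(10) = 144 + 89 = 233
steps(13) = steps(12) + steps(11) = 233 + 144 = 377
steps(14) = steps(13) + steps(12) = 377 + 233 = 610
steps(15) = steps(14) + steps(13) = 610 + 377 = 987
steps(16) = steps(15) + steps(14) = 987 + 610 = 1597

1597


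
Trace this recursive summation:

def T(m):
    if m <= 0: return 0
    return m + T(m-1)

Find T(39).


T(39)
= 39 + 38 + 37 + 36 + 35 + 34 + 33 + 32 + 31 + 30 + 29 + 28 + 27 + 26 + 25 + 24 + 23 + 22 + 21 + 20 + 19 + 18 + 17 + 16 + 15 + 14 + 13 + 12 + 11 + 10 + 9 + 8 + 7 + 6 + 5 + 4 + 3 + 2 + 1 + T(0)
= 39 + 38 + 37 + 36 + 35 + 34 + 33 + 32 + 31 + 30 + 29 + 28 + 27 + 26 + 25 + 24 + 23 + 22 + 21 + 20 + 19 + 18 + 17 + 16 + 15 + 14 + 13 + 12 + 11 + 10 + 9 + 8 + 7 + 6 + 5 + 4 + 3 + 2 + 1 + 0
= 780

780


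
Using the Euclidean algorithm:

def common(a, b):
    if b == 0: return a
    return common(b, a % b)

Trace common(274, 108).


common(274, 108) = common(108, 58)
common(108, 58) = common(58, 50)
common(58, 50) = common(50, 8)
common(50, 8) = common(8, 2)
common(8, 2) = common(2, 0)
common(2, 0) = 2  (base case)

2
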